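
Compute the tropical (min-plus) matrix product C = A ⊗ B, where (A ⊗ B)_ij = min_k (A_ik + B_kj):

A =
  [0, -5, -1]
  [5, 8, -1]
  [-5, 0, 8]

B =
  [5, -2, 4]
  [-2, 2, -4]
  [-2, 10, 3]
A ⊗ B =
  [-7, -3, -9]
  [-3, 3, 2]
  [-2, -7, -4]

Apply the min-plus product entry-by-entry:
  C[0][0] = min over k of (A[0][0] + B[0][0] = 0 + 5 = 5, A[0][1] + B[1][0] = -5 + -2 = -7, A[0][2] + B[2][0] = -1 + -2 = -3) = -7 (attained at k = 1)
  C[0][1] = min over k of (A[0][0] + B[0][1] = 0 + -2 = -2, A[0][1] + B[1][1] = -5 + 2 = -3, A[0][2] + B[2][1] = -1 + 10 = 9) = -3 (attained at k = 1)
  C[0][2] = min over k of (A[0][0] + B[0][2] = 0 + 4 = 4, A[0][1] + B[1][2] = -5 + -4 = -9, A[0][2] + B[2][2] = -1 + 3 = 2) = -9 (attained at k = 1)
  C[1][0] = min over k of (A[1][0] + B[0][0] = 5 + 5 = 10, A[1][1] + B[1][0] = 8 + -2 = 6, A[1][2] + B[2][0] = -1 + -2 = -3) = -3 (attained at k = 2)
  C[1][1] = min over k of (A[1][0] + B[0][1] = 5 + -2 = 3, A[1][1] + B[1][1] = 8 + 2 = 10, A[1][2] + B[2][1] = -1 + 10 = 9) = 3 (attained at k = 0)
  C[1][2] = min over k of (A[1][0] + B[0][2] = 5 + 4 = 9, A[1][1] + B[1][2] = 8 + -4 = 4, A[1][2] + B[2][2] = -1 + 3 = 2) = 2 (attained at k = 2)
  C[2][0] = min over k of (A[2][0] + B[0][0] = -5 + 5 = 0, A[2][1] + B[1][0] = 0 + -2 = -2, A[2][2] + B[2][0] = 8 + -2 = 6) = -2 (attained at k = 1)
  C[2][1] = min over k of (A[2][0] + B[0][1] = -5 + -2 = -7, A[2][1] + B[1][1] = 0 + 2 = 2, A[2][2] + B[2][1] = 8 + 10 = 18) = -7 (attained at k = 0)
  C[2][2] = min over k of (A[2][0] + B[0][2] = -5 + 4 = -1, A[2][1] + B[1][2] = 0 + -4 = -4, A[2][2] + B[2][2] = 8 + 3 = 11) = -4 (attained at k = 1)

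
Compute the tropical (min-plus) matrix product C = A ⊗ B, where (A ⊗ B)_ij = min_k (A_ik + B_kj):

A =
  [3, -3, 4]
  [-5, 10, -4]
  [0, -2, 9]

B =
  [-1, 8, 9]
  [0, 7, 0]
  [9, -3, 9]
A ⊗ B =
  [-3, 1, -3]
  [-6, -7, 4]
  [-2, 5, -2]

Apply the min-plus product entry-by-entry:
  C[0][0] = min over k of (A[0][0] + B[0][0] = 3 + -1 = 2, A[0][1] + B[1][0] = -3 + 0 = -3, A[0][2] + B[2][0] = 4 + 9 = 13) = -3 (attained at k = 1)
  C[0][1] = min over k of (A[0][0] + B[0][1] = 3 + 8 = 11, A[0][1] + B[1][1] = -3 + 7 = 4, A[0][2] + B[2][1] = 4 + -3 = 1) = 1 (attained at k = 2)
  C[0][2] = min over k of (A[0][0] + B[0][2] = 3 + 9 = 12, A[0][1] + B[1][2] = -3 + 0 = -3, A[0][2] + B[2][2] = 4 + 9 = 13) = -3 (attained at k = 1)
  C[1][0] = min over k of (A[1][0] + B[0][0] = -5 + -1 = -6, A[1][1] + B[1][0] = 10 + 0 = 10, A[1][2] + B[2][0] = -4 + 9 = 5) = -6 (attained at k = 0)
  C[1][1] = min over k of (A[1][0] + B[0][1] = -5 + 8 = 3, A[1][1] + B[1][1] = 10 + 7 = 17, A[1][2] + B[2][1] = -4 + -3 = -7) = -7 (attained at k = 2)
  C[1][2] = min over k of (A[1][0] + B[0][2] = -5 + 9 = 4, A[1][1] + B[1][2] = 10 + 0 = 10, A[1][2] + B[2][2] = -4 + 9 = 5) = 4 (attained at k = 0)
  C[2][0] = min over k of (A[2][0] + B[0][0] = 0 + -1 = -1, A[2][1] + B[1][0] = -2 + 0 = -2, A[2][2] + B[2][0] = 9 + 9 = 18) = -2 (attained at k = 1)
  C[2][1] = min over k of (A[2][0] + B[0][1] = 0 + 8 = 8, A[2][1] + B[1][1] = -2 + 7 = 5, A[2][2] + B[2][1] = 9 + -3 = 6) = 5 (attained at k = 1)
  C[2][2] = min over k of (A[2][0] + B[0][2] = 0 + 9 = 9, A[2][1] + B[1][2] = -2 + 0 = -2, A[2][2] + B[2][2] = 9 + 9 = 18) = -2 (attained at k = 1)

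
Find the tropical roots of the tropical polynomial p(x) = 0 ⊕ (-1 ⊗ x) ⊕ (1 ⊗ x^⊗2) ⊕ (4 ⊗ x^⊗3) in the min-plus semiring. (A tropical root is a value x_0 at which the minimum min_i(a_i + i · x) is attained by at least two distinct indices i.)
Roots: {-3, -2, 1}

Each tropical root is a break point of the lower envelope of the lines y = a_i + i · x (there are 4 lines, with slopes 0, 1, ..., 3). Only the lines that attain the minimum somewhere contribute to roots; other lines are dominated. Here the surviving (envelope) indices are i = 3, i = 2, i = 1, i = 0.
Intersections between consecutive envelope lines give the roots: for adjacent envelope indices i < j the intersection is x = (a_i − a_j) / (j − i). Reading off the sorted break points: {-3, -2, 1}.
Verification: at each break x_0, at least two indices attain the minimum of min_i(a_i + i · x_0).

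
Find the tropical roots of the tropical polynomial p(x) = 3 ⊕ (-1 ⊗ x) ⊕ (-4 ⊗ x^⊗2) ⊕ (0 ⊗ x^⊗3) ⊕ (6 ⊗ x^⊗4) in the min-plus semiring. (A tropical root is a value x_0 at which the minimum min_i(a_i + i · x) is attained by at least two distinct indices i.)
Roots: {-6, -4, 3, 4}

Each tropical root is a break point of the lower envelope of the lines y = a_i + i · x (there are 5 lines, with slopes 0, 1, ..., 4). Only the lines that attain the minimum somewhere contribute to roots; other lines are dominated. Here the surviving (envelope) indices are i = 4, i = 3, i = 2, i = 1, i = 0.
Intersections between consecutive envelope lines give the roots: for adjacent envelope indices i < j the intersection is x = (a_i − a_j) / (j − i). Reading off the sorted break points: {-6, -4, 3, 4}.
Verification: at each break x_0, at least two indices attain the minimum of min_i(a_i + i · x_0).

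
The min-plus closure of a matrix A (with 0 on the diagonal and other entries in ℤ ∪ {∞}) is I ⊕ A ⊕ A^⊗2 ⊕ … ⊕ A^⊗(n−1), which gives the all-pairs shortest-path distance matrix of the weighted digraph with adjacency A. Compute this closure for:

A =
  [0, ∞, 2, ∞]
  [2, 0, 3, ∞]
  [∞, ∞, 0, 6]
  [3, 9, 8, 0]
Closure =
  [0, 17, 2, 8]
  [2, 0, 3, 9]
  [9, 15, 0, 6]
  [3, 9, 5, 0]

This is the Floyd-Warshall all-pairs shortest-path computation. For each intermediate vertex k = 0, 1, …, 3, update dist[i][j] ← min(dist[i][j], dist[i][k] + dist[k][j]). The final matrix gives, for each (i, j), the minimum total weight of any directed path from i to j (possibly empty when i = j).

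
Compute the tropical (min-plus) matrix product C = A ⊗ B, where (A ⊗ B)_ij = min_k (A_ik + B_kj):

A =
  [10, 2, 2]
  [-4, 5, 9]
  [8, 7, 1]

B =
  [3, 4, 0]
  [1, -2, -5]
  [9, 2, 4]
A ⊗ B =
  [3, 0, -3]
  [-1, 0, -4]
  [8, 3, 2]

Apply the min-plus product entry-by-entry:
  C[0][0] = min over k of (A[0][0] + B[0][0] = 10 + 3 = 13, A[0][1] + B[1][0] = 2 + 1 = 3, A[0][2] + B[2][0] = 2 + 9 = 11) = 3 (attained at k = 1)
  C[0][1] = min over k of (A[0][0] + B[0][1] = 10 + 4 = 14, A[0][1] + B[1][1] = 2 + -2 = 0, A[0][2] + B[2][1] = 2 + 2 = 4) = 0 (attained at k = 1)
  C[0][2] = min over k of (A[0][0] + B[0][2] = 10 + 0 = 10, A[0][1] + B[1][2] = 2 + -5 = -3, A[0][2] + B[2][2] = 2 + 4 = 6) = -3 (attained at k = 1)
  C[1][0] = min over k of (A[1][0] + B[0][0] = -4 + 3 = -1, A[1][1] + B[1][0] = 5 + 1 = 6, A[1][2] + B[2][0] = 9 + 9 = 18) = -1 (attained at k = 0)
  C[1][1] = min over k of (A[1][0] + B[0][1] = -4 + 4 = 0, A[1][1] + B[1][1] = 5 + -2 = 3, A[1][2] + B[2][1] = 9 + 2 = 11) = 0 (attained at k = 0)
  C[1][2] = min over k of (A[1][0] + B[0][2] = -4 + 0 = -4, A[1][1] + B[1][2] = 5 + -5 = 0, A[1][2] + B[2][2] = 9 + 4 = 13) = -4 (attained at k = 0)
  C[2][0] = min over k of (A[2][0] + B[0][0] = 8 + 3 = 11, A[2][1] + B[1][0] = 7 + 1 = 8, A[2][2] + B[2][0] = 1 + 9 = 10) = 8 (attained at k = 1)
  C[2][1] = min over k of (A[2][0] + B[0][1] = 8 + 4 = 12, A[2][1] + B[1][1] = 7 + -2 = 5, A[2][2] + B[2][1] = 1 + 2 = 3) = 3 (attained at k = 2)
  C[2][2] = min over k of (A[2][0] + B[0][2] = 8 + 0 = 8, A[2][1] + B[1][2] = 7 + -5 = 2, A[2][2] + B[2][2] = 1 + 4 = 5) = 2 (attained at k = 1)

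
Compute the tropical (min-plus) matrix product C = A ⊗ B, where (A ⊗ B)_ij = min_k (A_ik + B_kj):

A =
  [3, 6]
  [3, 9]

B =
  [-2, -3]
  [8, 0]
A ⊗ B =
  [1, 0]
  [1, 0]

Apply the min-plus product entry-by-entry:
  C[0][0] = min over k of (A[0][0] + B[0][0] = 3 + -2 = 1, A[0][1] + B[1][0] = 6 + 8 = 14) = 1 (attained at k = 0)
  C[0][1] = min over k of (A[0][0] + B[0][1] = 3 + -3 = 0, A[0][1] + B[1][1] = 6 + 0 = 6) = 0 (attained at k = 0)
  C[1][0] = min over k of (A[1][0] + B[0][0] = 3 + -2 = 1, A[1][1] + B[1][0] = 9 + 8 = 17) = 1 (attained at k = 0)
  C[1][1] = min over k of (A[1][0] + B[0][1] = 3 + -3 = 0, A[1][1] + B[1][1] = 9 + 0 = 9) = 0 (attained at k = 0)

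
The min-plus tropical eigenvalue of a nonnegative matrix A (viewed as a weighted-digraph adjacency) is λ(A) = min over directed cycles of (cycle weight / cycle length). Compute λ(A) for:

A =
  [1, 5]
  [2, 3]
λ(A) = 1

Enumerate directed cycles and compute their means (weight / length). Sample:
  cycle 0 → 0: weight = 1, length = 1, mean = 1/1 ≈ 1.000
  cycle 1 → 1: weight = 3, length = 1, mean = 3/1 ≈ 3.000
  cycle 0 → 1 → 0: weight = 7, length = 2, mean = 7/2 ≈ 3.500
  cycle 1 → 0 → 1: weight = 7, length = 2, mean = 7/2 ≈ 3.500
Minimum mean = 1.000, attained e.g. along the cycle 0 → 0 with weight 1 and length 1. So λ(A) = 1/1 = 1.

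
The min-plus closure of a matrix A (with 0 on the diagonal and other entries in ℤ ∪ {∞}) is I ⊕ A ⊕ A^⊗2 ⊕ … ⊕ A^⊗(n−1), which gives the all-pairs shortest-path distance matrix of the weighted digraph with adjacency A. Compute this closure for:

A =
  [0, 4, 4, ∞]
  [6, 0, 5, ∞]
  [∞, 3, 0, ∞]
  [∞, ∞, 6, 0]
Closure =
  [0, 4, 4, ∞]
  [6, 0, 5, ∞]
  [9, 3, 0, ∞]
  [15, 9, 6, 0]

This is the Floyd-Warshall all-pairs shortest-path computation. For each intermediate vertex k = 0, 1, …, 3, update dist[i][j] ← min(dist[i][j], dist[i][k] + dist[k][j]). The final matrix gives, for each (i, j), the minimum total weight of any directed path from i to j (possibly empty when i = j).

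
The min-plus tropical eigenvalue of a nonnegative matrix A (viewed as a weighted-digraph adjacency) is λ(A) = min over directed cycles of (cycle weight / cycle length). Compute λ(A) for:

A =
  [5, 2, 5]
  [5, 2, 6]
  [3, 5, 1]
λ(A) = 1

Enumerate directed cycles and compute their means (weight / length). Sample:
  cycle 0 → 0: weight = 5, length = 1, mean = 5/1 ≈ 5.000
  cycle 1 → 1: weight = 2, length = 1, mean = 2/1 ≈ 2.000
  cycle 2 → 2: weight = 1, length = 1, mean = 1/1 ≈ 1.000
  cycle 0 → 1 → 0: weight = 7, length = 2, mean = 7/2 ≈ 3.500
  cycle 0 → 2 → 0: weight = 8, length = 2, mean = 8/2 ≈ 4.000
  cycle 1 → 0 → 1: weight = 7, length = 2, mean = 7/2 ≈ 3.500
Minimum mean = 1.000, attained e.g. along the cycle 2 → 2 with weight 1 and length 1. So λ(A) = 1/1 = 1.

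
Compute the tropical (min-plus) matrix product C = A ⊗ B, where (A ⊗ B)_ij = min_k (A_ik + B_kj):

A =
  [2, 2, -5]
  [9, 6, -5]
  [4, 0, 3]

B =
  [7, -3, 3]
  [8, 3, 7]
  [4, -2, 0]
A ⊗ B =
  [-1, -7, -5]
  [-1, -7, -5]
  [7, 1, 3]

Apply the min-plus product entry-by-entry:
  C[0][0] = min over k of (A[0][0] + B[0][0] = 2 + 7 = 9, A[0][1] + B[1][0] = 2 + 8 = 10, A[0][2] + B[2][0] = -5 + 4 = -1) = -1 (attained at k = 2)
  C[0][1] = min over k of (A[0][0] + B[0][1] = 2 + -3 = -1, A[0][1] + B[1][1] = 2 + 3 = 5, A[0][2] + B[2][1] = -5 + -2 = -7) = -7 (attained at k = 2)
  C[0][2] = min over k of (A[0][0] + B[0][2] = 2 + 3 = 5, A[0][1] + B[1][2] = 2 + 7 = 9, A[0][2] + B[2][2] = -5 + 0 = -5) = -5 (attained at k = 2)
  C[1][0] = min over k of (A[1][0] + B[0][0] = 9 + 7 = 16, A[1][1] + B[1][0] = 6 + 8 = 14, A[1][2] + B[2][0] = -5 + 4 = -1) = -1 (attained at k = 2)
  C[1][1] = min over k of (A[1][0] + B[0][1] = 9 + -3 = 6, A[1][1] + B[1][1] = 6 + 3 = 9, A[1][2] + B[2][1] = -5 + -2 = -7) = -7 (attained at k = 2)
  C[1][2] = min over k of (A[1][0] + B[0][2] = 9 + 3 = 12, A[1][1] + B[1][2] = 6 + 7 = 13, A[1][2] + B[2][2] = -5 + 0 = -5) = -5 (attained at k = 2)
  C[2][0] = min over k of (A[2][0] + B[0][0] = 4 + 7 = 11, A[2][1] + B[1][0] = 0 + 8 = 8, A[2][2] + B[2][0] = 3 + 4 = 7) = 7 (attained at k = 2)
  C[2][1] = min over k of (A[2][0] + B[0][1] = 4 + -3 = 1, A[2][1] + B[1][1] = 0 + 3 = 3, A[2][2] + B[2][1] = 3 + -2 = 1) = 1 (attained at k = 0)
  C[2][2] = min over k of (A[2][0] + B[0][2] = 4 + 3 = 7, A[2][1] + B[1][2] = 0 + 7 = 7, A[2][2] + B[2][2] = 3 + 0 = 3) = 3 (attained at k = 2)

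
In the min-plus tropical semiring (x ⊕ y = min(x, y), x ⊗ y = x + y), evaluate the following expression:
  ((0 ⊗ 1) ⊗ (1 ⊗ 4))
((0 ⊗ 1) ⊗ (1 ⊗ 4)) = 6

Expand innermost to outermost. Recall ⊕ takes the minimum of its arguments and ⊗ takes their sum. Working out the expression ((0 ⊗ 1) ⊗ (1 ⊗ 4)) gives 6.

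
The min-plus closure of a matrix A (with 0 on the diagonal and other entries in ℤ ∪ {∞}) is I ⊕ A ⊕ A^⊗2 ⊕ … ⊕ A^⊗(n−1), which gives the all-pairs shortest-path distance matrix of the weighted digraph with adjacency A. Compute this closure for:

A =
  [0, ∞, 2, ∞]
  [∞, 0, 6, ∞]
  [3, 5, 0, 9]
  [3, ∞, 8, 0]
Closure =
  [0, 7, 2, 11]
  [9, 0, 6, 15]
  [3, 5, 0, 9]
  [3, 10, 5, 0]

This is the Floyd-Warshall all-pairs shortest-path computation. For each intermediate vertex k = 0, 1, …, 3, update dist[i][j] ← min(dist[i][j], dist[i][k] + dist[k][j]). The final matrix gives, for each (i, j), the minimum total weight of any directed path from i to j (possibly empty when i = j).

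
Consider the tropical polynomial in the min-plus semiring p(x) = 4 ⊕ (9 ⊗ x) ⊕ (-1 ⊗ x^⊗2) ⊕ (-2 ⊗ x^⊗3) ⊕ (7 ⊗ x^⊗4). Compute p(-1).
p(-1) = -5

A tropical monomial a ⊗ x^⊗i evaluates to a + i · x. Evaluating each term at x = -1:
  Term 0 contributes 4 + 0 · -1 = 4
  Term 1 contributes 9 + 1 · -1 = 8
  Term 2 contributes -1 + 2 · -1 = -3
  Term 3 contributes -2 + 3 · -1 = -5
  Term 4 contributes 7 + 4 · -1 = 3
p(-1) = ⊕ of these = min[4, 8, -3, -5, 3] = -5.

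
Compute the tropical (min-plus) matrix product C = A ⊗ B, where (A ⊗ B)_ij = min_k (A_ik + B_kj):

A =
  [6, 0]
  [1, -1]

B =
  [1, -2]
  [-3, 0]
A ⊗ B =
  [-3, 0]
  [-4, -1]

Apply the min-plus product entry-by-entry:
  C[0][0] = min over k of (A[0][0] + B[0][0] = 6 + 1 = 7, A[0][1] + B[1][0] = 0 + -3 = -3) = -3 (attained at k = 1)
  C[0][1] = min over k of (A[0][0] + B[0][1] = 6 + -2 = 4, A[0][1] + B[1][1] = 0 + 0 = 0) = 0 (attained at k = 1)
  C[1][0] = min over k of (A[1][0] + B[0][0] = 1 + 1 = 2, A[1][1] + B[1][0] = -1 + -3 = -4) = -4 (attained at k = 1)
  C[1][1] = min over k of (A[1][0] + B[0][1] = 1 + -2 = -1, A[1][1] + B[1][1] = -1 + 0 = -1) = -1 (attained at k = 0)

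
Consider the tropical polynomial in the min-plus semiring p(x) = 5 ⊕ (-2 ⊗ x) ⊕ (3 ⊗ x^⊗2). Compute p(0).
p(0) = -2

A tropical monomial a ⊗ x^⊗i evaluates to a + i · x. Evaluating each term at x = 0:
  Term 0 contributes 5 + 0 · 0 = 5
  Term 1 contributes -2 + 1 · 0 = -2
  Term 2 contributes 3 + 2 · 0 = 3
p(0) = ⊕ of these = min[5, -2, 3] = -2.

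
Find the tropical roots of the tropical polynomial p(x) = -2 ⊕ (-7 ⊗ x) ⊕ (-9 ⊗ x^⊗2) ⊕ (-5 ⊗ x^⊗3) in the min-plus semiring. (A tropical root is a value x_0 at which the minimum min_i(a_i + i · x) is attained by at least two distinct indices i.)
Roots: {-4, 2, 5}

Each tropical root is a break point of the lower envelope of the lines y = a_i + i · x (there are 4 lines, with slopes 0, 1, ..., 3). Only the lines that attain the minimum somewhere contribute to roots; other lines are dominated. Here the surviving (envelope) indices are i = 3, i = 2, i = 1, i = 0.
Intersections between consecutive envelope lines give the roots: for adjacent envelope indices i < j the intersection is x = (a_i − a_j) / (j − i). Reading off the sorted break points: {-4, 2, 5}.
Verification: at each break x_0, at least two indices attain the minimum of min_i(a_i + i · x_0).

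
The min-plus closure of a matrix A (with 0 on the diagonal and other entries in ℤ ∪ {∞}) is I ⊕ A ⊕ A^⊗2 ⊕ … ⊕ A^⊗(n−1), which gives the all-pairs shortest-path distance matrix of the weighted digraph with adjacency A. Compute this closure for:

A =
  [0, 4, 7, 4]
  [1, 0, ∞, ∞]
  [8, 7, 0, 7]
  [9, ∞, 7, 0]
Closure =
  [0, 4, 7, 4]
  [1, 0, 8, 5]
  [8, 7, 0, 7]
  [9, 13, 7, 0]

This is the Floyd-Warshall all-pairs shortest-path computation. For each intermediate vertex k = 0, 1, …, 3, update dist[i][j] ← min(dist[i][j], dist[i][k] + dist[k][j]). The final matrix gives, for each (i, j), the minimum total weight of any directed path from i to j (possibly empty when i = j).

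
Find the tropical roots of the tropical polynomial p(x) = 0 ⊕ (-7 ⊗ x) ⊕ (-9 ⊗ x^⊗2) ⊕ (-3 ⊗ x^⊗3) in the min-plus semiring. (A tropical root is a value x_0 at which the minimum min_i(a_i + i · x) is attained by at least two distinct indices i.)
Roots: {-6, 2, 7}

Each tropical root is a break point of the lower envelope of the lines y = a_i + i · x (there are 4 lines, with slopes 0, 1, ..., 3). Only the lines that attain the minimum somewhere contribute to roots; other lines are dominated. Here the surviving (envelope) indices are i = 3, i = 2, i = 1, i = 0.
Intersections between consecutive envelope lines give the roots: for adjacent envelope indices i < j the intersection is x = (a_i − a_j) / (j − i). Reading off the sorted break points: {-6, 2, 7}.
Verification: at each break x_0, at least two indices attain the minimum of min_i(a_i + i · x_0).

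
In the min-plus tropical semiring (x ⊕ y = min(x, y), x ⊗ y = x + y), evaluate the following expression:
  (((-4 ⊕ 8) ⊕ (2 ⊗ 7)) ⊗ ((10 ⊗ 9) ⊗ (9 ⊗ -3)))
(((-4 ⊕ 8) ⊕ (2 ⊗ 7)) ⊗ ((10 ⊗ 9) ⊗ (9 ⊗ -3))) = 21

Expand innermost to outermost. Recall ⊕ takes the minimum of its arguments and ⊗ takes their sum. Working out the expression (((-4 ⊕ 8) ⊕ (2 ⊗ 7)) ⊗ ((10 ⊗ 9) ⊗ (9 ⊗ -3))) gives 21.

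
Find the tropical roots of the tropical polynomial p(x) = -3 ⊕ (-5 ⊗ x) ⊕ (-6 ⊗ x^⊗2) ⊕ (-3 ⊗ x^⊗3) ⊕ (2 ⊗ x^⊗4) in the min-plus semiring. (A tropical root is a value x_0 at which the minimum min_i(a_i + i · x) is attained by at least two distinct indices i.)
Roots: {-5, -3, 1, 2}

Each tropical root is a break point of the lower envelope of the lines y = a_i + i · x (there are 5 lines, with slopes 0, 1, ..., 4). Only the lines that attain the minimum somewhere contribute to roots; other lines are dominated. Here the surviving (envelope) indices are i = 4, i = 3, i = 2, i = 1, i = 0.
Intersections between consecutive envelope lines give the roots: for adjacent envelope indices i < j the intersection is x = (a_i − a_j) / (j − i). Reading off the sorted break points: {-5, -3, 1, 2}.
Verification: at each break x_0, at least two indices attain the minimum of min_i(a_i + i · x_0).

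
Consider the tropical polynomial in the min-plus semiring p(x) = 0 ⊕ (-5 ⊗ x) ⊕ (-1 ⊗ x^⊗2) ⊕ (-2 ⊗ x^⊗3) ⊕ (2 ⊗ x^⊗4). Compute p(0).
p(0) = -5

A tropical monomial a ⊗ x^⊗i evaluates to a + i · x. Evaluating each term at x = 0:
  Term 0 contributes 0 + 0 · 0 = 0
  Term 1 contributes -5 + 1 · 0 = -5
  Term 2 contributes -1 + 2 · 0 = -1
  Term 3 contributes -2 + 3 · 0 = -2
  Term 4 contributes 2 + 4 · 0 = 2
p(0) = ⊕ of these = min[0, -5, -1, -2, 2] = -5.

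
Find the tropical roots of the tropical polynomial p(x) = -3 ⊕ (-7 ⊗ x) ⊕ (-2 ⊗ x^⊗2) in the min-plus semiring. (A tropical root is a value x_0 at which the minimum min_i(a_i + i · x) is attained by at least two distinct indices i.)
Roots: {-5, 4}

Each tropical root is a break point of the lower envelope of the lines y = a_i + i · x (there are 3 lines, with slopes 0, 1, ..., 2). Only the lines that attain the minimum somewhere contribute to roots; other lines are dominated. Here the surviving (envelope) indices are i = 2, i = 1, i = 0.
Intersections between consecutive envelope lines give the roots: for adjacent envelope indices i < j the intersection is x = (a_i − a_j) / (j − i). Reading off the sorted break points: {-5, 4}.
Verification: at each break x_0, at least two indices attain the minimum of min_i(a_i + i · x_0).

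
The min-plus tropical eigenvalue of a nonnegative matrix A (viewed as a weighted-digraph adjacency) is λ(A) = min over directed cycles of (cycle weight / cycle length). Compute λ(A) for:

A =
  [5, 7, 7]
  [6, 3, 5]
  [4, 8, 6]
λ(A) = 3

Enumerate directed cycles and compute their means (weight / length). Sample:
  cycle 0 → 0: weight = 5, length = 1, mean = 5/1 ≈ 5.000
  cycle 1 → 1: weight = 3, length = 1, mean = 3/1 ≈ 3.000
  cycle 2 → 2: weight = 6, length = 1, mean = 6/1 ≈ 6.000
  cycle 0 → 1 → 0: weight = 13, length = 2, mean = 13/2 ≈ 6.500
  cycle 0 → 2 → 0: weight = 11, length = 2, mean = 11/2 ≈ 5.500
  cycle 1 → 0 → 1: weight = 13, length = 2, mean = 13/2 ≈ 6.500
Minimum mean = 3.000, attained e.g. along the cycle 1 → 1 with weight 3 and length 1. So λ(A) = 3/1 = 3.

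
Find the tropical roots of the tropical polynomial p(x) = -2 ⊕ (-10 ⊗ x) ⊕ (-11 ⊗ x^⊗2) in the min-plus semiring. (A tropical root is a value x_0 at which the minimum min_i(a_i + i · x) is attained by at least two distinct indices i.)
Roots: {1, 8}

Each tropical root is a break point of the lower envelope of the lines y = a_i + i · x (there are 3 lines, with slopes 0, 1, ..., 2). Only the lines that attain the minimum somewhere contribute to roots; other lines are dominated. Here the surviving (envelope) indices are i = 2, i = 1, i = 0.
Intersections between consecutive envelope lines give the roots: for adjacent envelope indices i < j the intersection is x = (a_i − a_j) / (j − i). Reading off the sorted break points: {1, 8}.
Verification: at each break x_0, at least two indices attain the minimum of min_i(a_i + i · x_0).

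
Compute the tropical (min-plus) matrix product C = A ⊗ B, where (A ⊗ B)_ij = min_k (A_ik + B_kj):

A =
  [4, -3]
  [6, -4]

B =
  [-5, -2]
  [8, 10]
A ⊗ B =
  [-1, 2]
  [1, 4]

Apply the min-plus product entry-by-entry:
  C[0][0] = min over k of (A[0][0] + B[0][0] = 4 + -5 = -1, A[0][1] + B[1][0] = -3 + 8 = 5) = -1 (attained at k = 0)
  C[0][1] = min over k of (A[0][0] + B[0][1] = 4 + -2 = 2, A[0][1] + B[1][1] = -3 + 10 = 7) = 2 (attained at k = 0)
  C[1][0] = min over k of (A[1][0] + B[0][0] = 6 + -5 = 1, A[1][1] + B[1][0] = -4 + 8 = 4) = 1 (attained at k = 0)
  C[1][1] = min over k of (A[1][0] + B[0][1] = 6 + -2 = 4, A[1][1] + B[1][1] = -4 + 10 = 6) = 4 (attained at k = 0)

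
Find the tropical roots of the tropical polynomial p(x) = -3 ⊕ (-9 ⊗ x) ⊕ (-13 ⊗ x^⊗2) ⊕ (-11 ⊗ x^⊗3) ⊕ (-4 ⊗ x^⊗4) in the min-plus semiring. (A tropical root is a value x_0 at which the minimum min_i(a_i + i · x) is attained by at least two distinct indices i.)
Roots: {-7, -2, 4, 6}

Each tropical root is a break point of the lower envelope of the lines y = a_i + i · x (there are 5 lines, with slopes 0, 1, ..., 4). Only the lines that attain the minimum somewhere contribute to roots; other lines are dominated. Here the surviving (envelope) indices are i = 4, i = 3, i = 2, i = 1, i = 0.
Intersections between consecutive envelope lines give the roots: for adjacent envelope indices i < j the intersection is x = (a_i − a_j) / (j − i). Reading off the sorted break points: {-7, -2, 4, 6}.
Verification: at each break x_0, at least two indices attain the minimum of min_i(a_i + i · x_0).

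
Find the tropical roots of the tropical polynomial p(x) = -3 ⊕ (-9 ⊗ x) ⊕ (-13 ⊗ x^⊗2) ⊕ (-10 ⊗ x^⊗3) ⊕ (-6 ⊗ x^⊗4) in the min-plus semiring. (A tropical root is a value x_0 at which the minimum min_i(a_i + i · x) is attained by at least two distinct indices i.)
Roots: {-4, -3, 4, 6}

Each tropical root is a break point of the lower envelope of the lines y = a_i + i · x (there are 5 lines, with slopes 0, 1, ..., 4). Only the lines that attain the minimum somewhere contribute to roots; other lines are dominated. Here the surviving (envelope) indices are i = 4, i = 3, i = 2, i = 1, i = 0.
Intersections between consecutive envelope lines give the roots: for adjacent envelope indices i < j the intersection is x = (a_i − a_j) / (j − i). Reading off the sorted break points: {-4, -3, 4, 6}.
Verification: at each break x_0, at least two indices attain the minimum of min_i(a_i + i · x_0).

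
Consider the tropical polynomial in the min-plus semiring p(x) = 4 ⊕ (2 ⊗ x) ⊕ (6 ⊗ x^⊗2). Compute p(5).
p(5) = 4

A tropical monomial a ⊗ x^⊗i evaluates to a + i · x. Evaluating each term at x = 5:
  Term 0 contributes 4 + 0 · 5 = 4
  Term 1 contributes 2 + 1 · 5 = 7
  Term 2 contributes 6 + 2 · 5 = 16
p(5) = ⊕ of these = min[4, 7, 16] = 4.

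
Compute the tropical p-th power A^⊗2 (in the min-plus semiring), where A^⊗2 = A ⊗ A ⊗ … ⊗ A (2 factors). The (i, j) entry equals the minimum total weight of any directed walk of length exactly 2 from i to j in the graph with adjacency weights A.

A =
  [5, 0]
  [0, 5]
A^⊗2 =
  [0, 5]
  [5, 0]

Each entry (A^⊗2)_ij equals the minimum over all length-2 walks i = v_0 → v_1 → … → v_2 = j of Σ_t A[v_t][v_{t+1}]. For example, for (i, j) = (0, 1) we minimise over 2 possible intermediate vertex sequences; the minimum is 5, attained along the walk 0 → 0 → 1.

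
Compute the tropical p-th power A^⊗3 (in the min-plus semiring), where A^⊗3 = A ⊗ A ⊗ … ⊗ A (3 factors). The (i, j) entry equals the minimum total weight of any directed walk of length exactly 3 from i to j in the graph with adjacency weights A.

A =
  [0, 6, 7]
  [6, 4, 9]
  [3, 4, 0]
A^⊗3 =
  [0, 6, 7]
  [6, 12, 9]
  [3, 4, 0]

Each entry (A^⊗3)_ij equals the minimum over all length-3 walks i = v_0 → v_1 → … → v_3 = j of Σ_t A[v_t][v_{t+1}]. For example, for (i, j) = (0, 2) we minimise over 9 possible intermediate vertex sequences; the minimum is 7, attained along the walk 0 → 0 → 0 → 2.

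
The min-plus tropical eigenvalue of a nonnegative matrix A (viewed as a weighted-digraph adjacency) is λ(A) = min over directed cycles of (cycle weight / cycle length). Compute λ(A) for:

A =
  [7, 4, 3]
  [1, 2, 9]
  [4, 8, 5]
λ(A) = 2

Enumerate directed cycles and compute their means (weight / length). Sample:
  cycle 0 → 0: weight = 7, length = 1, mean = 7/1 ≈ 7.000
  cycle 1 → 1: weight = 2, length = 1, mean = 2/1 ≈ 2.000
  cycle 2 → 2: weight = 5, length = 1, mean = 5/1 ≈ 5.000
  cycle 0 → 1 → 0: weight = 5, length = 2, mean = 5/2 ≈ 2.500
  cycle 0 → 2 → 0: weight = 7, length = 2, mean = 7/2 ≈ 3.500
  cycle 1 → 0 → 1: weight = 5, length = 2, mean = 5/2 ≈ 2.500
Minimum mean = 2.000, attained e.g. along the cycle 1 → 1 with weight 2 and length 1. So λ(A) = 2/1 = 2.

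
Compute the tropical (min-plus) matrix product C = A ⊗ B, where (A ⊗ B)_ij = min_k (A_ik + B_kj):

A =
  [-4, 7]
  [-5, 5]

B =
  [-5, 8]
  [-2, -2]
A ⊗ B =
  [-9, 4]
  [-10, 3]

Apply the min-plus product entry-by-entry:
  C[0][0] = min over k of (A[0][0] + B[0][0] = -4 + -5 = -9, A[0][1] + B[1][0] = 7 + -2 = 5) = -9 (attained at k = 0)
  C[0][1] = min over k of (A[0][0] + B[0][1] = -4 + 8 = 4, A[0][1] + B[1][1] = 7 + -2 = 5) = 4 (attained at k = 0)
  C[1][0] = min over k of (A[1][0] + B[0][0] = -5 + -5 = -10, A[1][1] + B[1][0] = 5 + -2 = 3) = -10 (attained at k = 0)
  C[1][1] = min over k of (A[1][0] + B[0][1] = -5 + 8 = 3, A[1][1] + B[1][1] = 5 + -2 = 3) = 3 (attained at k = 0)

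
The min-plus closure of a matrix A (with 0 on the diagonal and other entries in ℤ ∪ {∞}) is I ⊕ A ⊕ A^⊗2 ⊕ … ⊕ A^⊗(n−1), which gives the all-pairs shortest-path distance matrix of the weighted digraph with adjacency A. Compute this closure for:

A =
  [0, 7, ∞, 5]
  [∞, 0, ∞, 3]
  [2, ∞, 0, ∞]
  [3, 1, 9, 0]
Closure =
  [0, 6, 14, 5]
  [6, 0, 12, 3]
  [2, 8, 0, 7]
  [3, 1, 9, 0]

This is the Floyd-Warshall all-pairs shortest-path computation. For each intermediate vertex k = 0, 1, …, 3, update dist[i][j] ← min(dist[i][j], dist[i][k] + dist[k][j]). The final matrix gives, for each (i, j), the minimum total weight of any directed path from i to j (possibly empty when i = j).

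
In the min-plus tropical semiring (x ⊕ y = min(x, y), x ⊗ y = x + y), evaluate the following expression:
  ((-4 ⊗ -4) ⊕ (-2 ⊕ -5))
((-4 ⊗ -4) ⊕ (-2 ⊕ -5)) = -8

Expand innermost to outermost. Recall ⊕ takes the minimum of its arguments and ⊗ takes their sum. Working out the expression ((-4 ⊗ -4) ⊕ (-2 ⊕ -5)) gives -8.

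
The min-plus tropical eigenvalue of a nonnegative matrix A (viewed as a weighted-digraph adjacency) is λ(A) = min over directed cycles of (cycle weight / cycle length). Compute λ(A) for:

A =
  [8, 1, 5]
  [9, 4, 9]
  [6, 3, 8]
λ(A) = 4

Enumerate directed cycles and compute their means (weight / length). Sample:
  cycle 0 → 0: weight = 8, length = 1, mean = 8/1 ≈ 8.000
  cycle 1 → 1: weight = 4, length = 1, mean = 4/1 ≈ 4.000
  cycle 2 → 2: weight = 8, length = 1, mean = 8/1 ≈ 8.000
  cycle 0 → 1 → 0: weight = 10, length = 2, mean = 10/2 ≈ 5.000
  cycle 0 → 2 → 0: weight = 11, length = 2, mean = 11/2 ≈ 5.500
  cycle 1 → 0 → 1: weight = 10, length = 2, mean = 10/2 ≈ 5.000
Minimum mean = 4.000, attained e.g. along the cycle 1 → 1 with weight 4 and length 1. So λ(A) = 4/1 = 4.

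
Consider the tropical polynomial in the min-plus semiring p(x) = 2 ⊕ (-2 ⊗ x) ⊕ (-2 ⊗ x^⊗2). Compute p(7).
p(7) = 2

A tropical monomial a ⊗ x^⊗i evaluates to a + i · x. Evaluating each term at x = 7:
  Term 0 contributes 2 + 0 · 7 = 2
  Term 1 contributes -2 + 1 · 7 = 5
  Term 2 contributes -2 + 2 · 7 = 12
p(7) = ⊕ of these = min[2, 5, 12] = 2.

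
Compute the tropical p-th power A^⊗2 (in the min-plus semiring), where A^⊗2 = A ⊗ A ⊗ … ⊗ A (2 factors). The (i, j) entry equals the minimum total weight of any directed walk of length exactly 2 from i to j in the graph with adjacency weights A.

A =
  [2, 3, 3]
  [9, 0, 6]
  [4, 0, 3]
A^⊗2 =
  [4, 3, 5]
  [9, 0, 6]
  [6, 0, 6]

Each entry (A^⊗2)_ij equals the minimum over all length-2 walks i = v_0 → v_1 → … → v_2 = j of Σ_t A[v_t][v_{t+1}]. For example, for (i, j) = (0, 2) we minimise over 3 possible intermediate vertex sequences; the minimum is 5, attained along the walk 0 → 0 → 2.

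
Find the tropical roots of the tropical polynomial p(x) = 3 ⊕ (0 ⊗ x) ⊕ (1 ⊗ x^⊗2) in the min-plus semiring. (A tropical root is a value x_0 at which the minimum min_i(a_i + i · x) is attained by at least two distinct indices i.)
Roots: {-1, 3}

Each tropical root is a break point of the lower envelope of the lines y = a_i + i · x (there are 3 lines, with slopes 0, 1, ..., 2). Only the lines that attain the minimum somewhere contribute to roots; other lines are dominated. Here the surviving (envelope) indices are i = 2, i = 1, i = 0.
Intersections between consecutive envelope lines give the roots: for adjacent envelope indices i < j the intersection is x = (a_i − a_j) / (j − i). Reading off the sorted break points: {-1, 3}.
Verification: at each break x_0, at least two indices attain the minimum of min_i(a_i + i · x_0).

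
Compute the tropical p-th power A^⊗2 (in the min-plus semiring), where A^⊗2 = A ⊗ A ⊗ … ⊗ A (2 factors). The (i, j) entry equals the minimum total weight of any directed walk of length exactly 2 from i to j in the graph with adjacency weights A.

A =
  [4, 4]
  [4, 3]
A^⊗2 =
  [8, 7]
  [7, 6]

Each entry (A^⊗2)_ij equals the minimum over all length-2 walks i = v_0 → v_1 → … → v_2 = j of Σ_t A[v_t][v_{t+1}]. For example, for (i, j) = (0, 1) we minimise over 2 possible intermediate vertex sequences; the minimum is 7, attained along the walk 0 → 1 → 1.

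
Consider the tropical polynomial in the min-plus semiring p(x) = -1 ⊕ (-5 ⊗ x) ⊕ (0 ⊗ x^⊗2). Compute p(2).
p(2) = -3

A tropical monomial a ⊗ x^⊗i evaluates to a + i · x. Evaluating each term at x = 2:
  Term 0 contributes -1 + 0 · 2 = -1
  Term 1 contributes -5 + 1 · 2 = -3
  Term 2 contributes 0 + 2 · 2 = 4
p(2) = ⊕ of these = min[-1, -3, 4] = -3.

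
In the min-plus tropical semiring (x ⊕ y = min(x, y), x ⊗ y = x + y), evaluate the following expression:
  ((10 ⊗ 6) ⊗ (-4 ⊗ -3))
((10 ⊗ 6) ⊗ (-4 ⊗ -3)) = 9

Expand innermost to outermost. Recall ⊕ takes the minimum of its arguments and ⊗ takes their sum. Working out the expression ((10 ⊗ 6) ⊗ (-4 ⊗ -3)) gives 9.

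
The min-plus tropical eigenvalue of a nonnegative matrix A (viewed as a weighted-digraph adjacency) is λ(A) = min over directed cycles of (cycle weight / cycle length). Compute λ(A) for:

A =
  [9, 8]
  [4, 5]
λ(A) = 5

Enumerate directed cycles and compute their means (weight / length). Sample:
  cycle 0 → 0: weight = 9, length = 1, mean = 9/1 ≈ 9.000
  cycle 1 → 1: weight = 5, length = 1, mean = 5/1 ≈ 5.000
  cycle 0 → 1 → 0: weight = 12, length = 2, mean = 12/2 ≈ 6.000
  cycle 1 → 0 → 1: weight = 12, length = 2, mean = 12/2 ≈ 6.000
Minimum mean = 5.000, attained e.g. along the cycle 1 → 1 with weight 5 and length 1. So λ(A) = 5/1 = 5.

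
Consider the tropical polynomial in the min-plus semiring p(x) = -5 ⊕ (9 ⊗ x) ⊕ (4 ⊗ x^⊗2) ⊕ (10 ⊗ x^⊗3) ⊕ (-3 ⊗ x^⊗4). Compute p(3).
p(3) = -5

A tropical monomial a ⊗ x^⊗i evaluates to a + i · x. Evaluating each term at x = 3:
  Term 0 contributes -5 + 0 · 3 = -5
  Term 1 contributes 9 + 1 · 3 = 12
  Term 2 contributes 4 + 2 · 3 = 10
  Term 3 contributes 10 + 3 · 3 = 19
  Term 4 contributes -3 + 4 · 3 = 9
p(3) = ⊕ of these = min[-5, 12, 10, 19, 9] = -5.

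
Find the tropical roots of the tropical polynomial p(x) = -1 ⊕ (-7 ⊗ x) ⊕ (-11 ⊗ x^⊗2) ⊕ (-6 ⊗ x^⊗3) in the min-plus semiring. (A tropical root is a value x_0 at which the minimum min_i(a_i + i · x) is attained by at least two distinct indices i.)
Roots: {-5, 4, 6}

Each tropical root is a break point of the lower envelope of the lines y = a_i + i · x (there are 4 lines, with slopes 0, 1, ..., 3). Only the lines that attain the minimum somewhere contribute to roots; other lines are dominated. Here the surviving (envelope) indices are i = 3, i = 2, i = 1, i = 0.
Intersections between consecutive envelope lines give the roots: for adjacent envelope indices i < j the intersection is x = (a_i − a_j) / (j − i). Reading off the sorted break points: {-5, 4, 6}.
Verification: at each break x_0, at least two indices attain the minimum of min_i(a_i + i · x_0).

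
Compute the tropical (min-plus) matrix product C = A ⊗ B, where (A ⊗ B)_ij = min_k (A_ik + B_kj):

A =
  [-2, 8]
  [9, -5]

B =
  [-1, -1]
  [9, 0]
A ⊗ B =
  [-3, -3]
  [4, -5]

Apply the min-plus product entry-by-entry:
  C[0][0] = min over k of (A[0][0] + B[0][0] = -2 + -1 = -3, A[0][1] + B[1][0] = 8 + 9 = 17) = -3 (attained at k = 0)
  C[0][1] = min over k of (A[0][0] + B[0][1] = -2 + -1 = -3, A[0][1] + B[1][1] = 8 + 0 = 8) = -3 (attained at k = 0)
  C[1][0] = min over k of (A[1][0] + B[0][0] = 9 + -1 = 8, A[1][1] + B[1][0] = -5 + 9 = 4) = 4 (attained at k = 1)
  C[1][1] = min over k of (A[1][0] + B[0][1] = 9 + -1 = 8, A[1][1] + B[1][1] = -5 + 0 = -5) = -5 (attained at k = 1)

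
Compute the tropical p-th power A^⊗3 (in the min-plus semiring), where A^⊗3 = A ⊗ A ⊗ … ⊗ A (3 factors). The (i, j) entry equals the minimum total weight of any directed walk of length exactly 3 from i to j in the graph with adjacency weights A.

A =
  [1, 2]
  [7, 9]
A^⊗3 =
  [3, 4]
  [9, 10]

Each entry (A^⊗3)_ij equals the minimum over all length-3 walks i = v_0 → v_1 → … → v_3 = j of Σ_t A[v_t][v_{t+1}]. For example, for (i, j) = (0, 1) we minimise over 4 possible intermediate vertex sequences; the minimum is 4, attained along the walk 0 → 0 → 0 → 1.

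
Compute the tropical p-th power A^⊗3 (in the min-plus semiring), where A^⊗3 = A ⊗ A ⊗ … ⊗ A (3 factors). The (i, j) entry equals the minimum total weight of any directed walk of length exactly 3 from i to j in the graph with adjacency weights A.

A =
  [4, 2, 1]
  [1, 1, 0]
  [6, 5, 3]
A^⊗3 =
  [4, 4, 3]
  [3, 3, 2]
  [7, 7, 6]

Each entry (A^⊗3)_ij equals the minimum over all length-3 walks i = v_0 → v_1 → … → v_3 = j of Σ_t A[v_t][v_{t+1}]. For example, for (i, j) = (0, 2) we minimise over 9 possible intermediate vertex sequences; the minimum is 3, attained along the walk 0 → 1 → 1 → 2.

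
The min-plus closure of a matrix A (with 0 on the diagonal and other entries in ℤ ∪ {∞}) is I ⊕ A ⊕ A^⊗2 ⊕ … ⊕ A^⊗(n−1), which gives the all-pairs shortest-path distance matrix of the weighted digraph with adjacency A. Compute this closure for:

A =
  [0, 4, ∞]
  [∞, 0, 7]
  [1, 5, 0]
Closure =
  [0, 4, 11]
  [8, 0, 7]
  [1, 5, 0]

This is the Floyd-Warshall all-pairs shortest-path computation. For each intermediate vertex k = 0, 1, …, 2, update dist[i][j] ← min(dist[i][j], dist[i][k] + dist[k][j]). The final matrix gives, for each (i, j), the minimum total weight of any directed path from i to j (possibly empty when i = j).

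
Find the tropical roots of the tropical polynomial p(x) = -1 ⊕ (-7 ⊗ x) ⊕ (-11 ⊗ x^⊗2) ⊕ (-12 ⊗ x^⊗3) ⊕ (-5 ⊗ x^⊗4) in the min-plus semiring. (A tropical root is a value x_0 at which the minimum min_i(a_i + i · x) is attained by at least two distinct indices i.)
Roots: {-7, 1, 4, 6}

Each tropical root is a break point of the lower envelope of the lines y = a_i + i · x (there are 5 lines, with slopes 0, 1, ..., 4). Only the lines that attain the minimum somewhere contribute to roots; other lines are dominated. Here the surviving (envelope) indices are i = 4, i = 3, i = 2, i = 1, i = 0.
Intersections between consecutive envelope lines give the roots: for adjacent envelope indices i < j the intersection is x = (a_i − a_j) / (j − i). Reading off the sorted break points: {-7, 1, 4, 6}.
Verification: at each break x_0, at least two indices attain the minimum of min_i(a_i + i · x_0).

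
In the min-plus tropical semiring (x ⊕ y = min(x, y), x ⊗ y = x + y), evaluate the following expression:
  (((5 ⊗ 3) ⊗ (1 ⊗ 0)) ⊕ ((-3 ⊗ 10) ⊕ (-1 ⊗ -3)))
(((5 ⊗ 3) ⊗ (1 ⊗ 0)) ⊕ ((-3 ⊗ 10) ⊕ (-1 ⊗ -3))) = -4

Expand innermost to outermost. Recall ⊕ takes the minimum of its arguments and ⊗ takes their sum. Working out the expression (((5 ⊗ 3) ⊗ (1 ⊗ 0)) ⊕ ((-3 ⊗ 10) ⊕ (-1 ⊗ -3))) gives -4.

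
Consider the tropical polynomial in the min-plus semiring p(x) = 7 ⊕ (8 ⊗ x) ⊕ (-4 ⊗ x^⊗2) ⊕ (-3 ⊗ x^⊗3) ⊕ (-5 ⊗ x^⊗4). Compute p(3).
p(3) = 2

A tropical monomial a ⊗ x^⊗i evaluates to a + i · x. Evaluating each term at x = 3:
  Term 0 contributes 7 + 0 · 3 = 7
  Term 1 contributes 8 + 1 · 3 = 11
  Term 2 contributes -4 + 2 · 3 = 2
  Term 3 contributes -3 + 3 · 3 = 6
  Term 4 contributes -5 + 4 · 3 = 7
p(3) = ⊕ of these = min[7, 11, 2, 6, 7] = 2.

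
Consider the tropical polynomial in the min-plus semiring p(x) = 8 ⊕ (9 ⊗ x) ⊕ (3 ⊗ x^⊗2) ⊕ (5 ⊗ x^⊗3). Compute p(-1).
p(-1) = 1

A tropical monomial a ⊗ x^⊗i evaluates to a + i · x. Evaluating each term at x = -1:
  Term 0 contributes 8 + 0 · -1 = 8
  Term 1 contributes 9 + 1 · -1 = 8
  Term 2 contributes 3 + 2 · -1 = 1
  Term 3 contributes 5 + 3 · -1 = 2
p(-1) = ⊕ of these = min[8, 8, 1, 2] = 1.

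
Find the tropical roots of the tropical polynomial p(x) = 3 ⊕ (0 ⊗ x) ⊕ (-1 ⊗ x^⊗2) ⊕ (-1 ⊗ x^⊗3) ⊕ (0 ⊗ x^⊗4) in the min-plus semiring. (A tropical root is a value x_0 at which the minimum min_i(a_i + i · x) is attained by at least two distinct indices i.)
Roots: {-1, 0, 1, 3}

Each tropical root is a break point of the lower envelope of the lines y = a_i + i · x (there are 5 lines, with slopes 0, 1, ..., 4). Only the lines that attain the minimum somewhere contribute to roots; other lines are dominated. Here the surviving (envelope) indices are i = 4, i = 3, i = 2, i = 1, i = 0.
Intersections between consecutive envelope lines give the roots: for adjacent envelope indices i < j the intersection is x = (a_i − a_j) / (j − i). Reading off the sorted break points: {-1, 0, 1, 3}.
Verification: at each break x_0, at least two indices attain the minimum of min_i(a_i + i · x_0).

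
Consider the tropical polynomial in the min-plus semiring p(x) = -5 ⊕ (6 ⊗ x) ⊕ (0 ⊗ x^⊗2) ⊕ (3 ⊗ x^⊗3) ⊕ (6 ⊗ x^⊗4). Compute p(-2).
p(-2) = -5

A tropical monomial a ⊗ x^⊗i evaluates to a + i · x. Evaluating each term at x = -2:
  Term 0 contributes -5 + 0 · -2 = -5
  Term 1 contributes 6 + 1 · -2 = 4
  Term 2 contributes 0 + 2 · -2 = -4
  Term 3 contributes 3 + 3 · -2 = -3
  Term 4 contributes 6 + 4 · -2 = -2
p(-2) = ⊕ of these = min[-5, 4, -4, -3, -2] = -5.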